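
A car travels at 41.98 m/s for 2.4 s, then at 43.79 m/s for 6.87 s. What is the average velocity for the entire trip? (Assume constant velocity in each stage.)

d₁ = v₁t₁ = 41.98 × 2.4 = 100.752 m
d₂ = v₂t₂ = 43.79 × 6.87 = 300.8373 m
d_total = 401.5893 m, t_total = 9.27 s
v_avg = d_total/t_total = 401.5893/9.27 = 43.32 m/s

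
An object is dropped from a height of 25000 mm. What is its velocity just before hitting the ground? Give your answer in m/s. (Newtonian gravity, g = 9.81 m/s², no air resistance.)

h = 25000 mm × 0.001 = 25.0 m
v = √(2gh) = √(2 × 9.81 × 25.0) = 22.15 m/s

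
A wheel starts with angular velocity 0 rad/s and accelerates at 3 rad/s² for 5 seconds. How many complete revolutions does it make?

θ = ω₀t + ½αt² = 0×5 + ½×3×5² = 37.5 rad
Total revolutions = θ/(2π) = 37.5/(2π) = 5.97
Complete revolutions = ⌊5.97⌋ = 5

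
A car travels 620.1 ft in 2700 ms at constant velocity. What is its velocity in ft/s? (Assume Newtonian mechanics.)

d = 620.1 ft × 0.3048 = 189.006 m
t = 2700 ms × 0.001 = 2.7 s
v = d / t = 189.006 / 2.7 = 70.0022 m/s
v = 70.0022 m/s / 0.3048 = 229.7 ft/s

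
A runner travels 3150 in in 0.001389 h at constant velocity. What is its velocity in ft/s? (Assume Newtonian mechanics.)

d = 3150 in × 0.0254 = 80.01 m
t = 0.001389 h × 3600.0 = 5.0004 s
v = d / t = 80.01 / 5.0004 = 16.0007 m/s
v = 16.0007 m/s / 0.3048 = 52.5 ft/s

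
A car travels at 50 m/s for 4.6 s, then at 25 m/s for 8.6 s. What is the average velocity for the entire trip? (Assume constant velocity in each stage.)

d₁ = v₁t₁ = 50 × 4.6 = 230.0 m
d₂ = v₂t₂ = 25 × 8.6 = 215.0 m
d_total = 445.0 m, t_total = 13.2 s
v_avg = d_total/t_total = 445.0/13.2 = 33.71 m/s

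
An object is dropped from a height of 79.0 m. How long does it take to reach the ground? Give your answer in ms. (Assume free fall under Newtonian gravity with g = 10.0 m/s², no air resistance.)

t = √(2h/g) = √(2 × 79.0 / 10.0) = 3.97492 s
t = 3.97492 s / 0.001 = 3975 ms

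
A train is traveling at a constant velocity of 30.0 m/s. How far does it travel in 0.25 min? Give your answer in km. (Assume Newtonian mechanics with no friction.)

t = 0.25 min × 60.0 = 15.0 s
d = v × t = 30.0 × 15.0 = 450.0 m
d = 450.0 m / 1000.0 = 0.45 km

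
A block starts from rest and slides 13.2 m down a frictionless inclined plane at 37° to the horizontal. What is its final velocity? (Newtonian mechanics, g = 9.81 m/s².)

a = g sin(θ) = 9.81 × sin(37°) = 5.9038 m/s²
v = √(2ad) = √(2 × 5.9038 × 13.2) = 12.48 m/s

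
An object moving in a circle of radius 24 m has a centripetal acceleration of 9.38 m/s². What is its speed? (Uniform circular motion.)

v = √(a_c × r) = √(9.38 × 24) = 15.0 m/s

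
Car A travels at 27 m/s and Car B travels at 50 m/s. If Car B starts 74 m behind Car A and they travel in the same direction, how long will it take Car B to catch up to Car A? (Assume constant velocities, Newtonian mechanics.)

Relative speed: v_rel = 50 - 27 = 23 m/s
Time to catch: t = d₀/v_rel = 74/23 = 3.22 s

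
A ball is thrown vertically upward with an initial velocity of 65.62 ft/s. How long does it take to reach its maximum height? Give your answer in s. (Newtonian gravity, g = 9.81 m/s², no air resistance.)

v₀ = 65.62 ft/s × 0.3048 = 20.001 m/s
t_up = v₀ / g = 20.001 / 9.81 = 2.039 s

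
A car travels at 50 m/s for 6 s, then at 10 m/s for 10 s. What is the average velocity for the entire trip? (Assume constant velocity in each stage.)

d₁ = v₁t₁ = 50 × 6 = 300 m
d₂ = v₂t₂ = 10 × 10 = 100 m
d_total = 400 m, t_total = 16 s
v_avg = d_total/t_total = 400/16 = 25.0 m/s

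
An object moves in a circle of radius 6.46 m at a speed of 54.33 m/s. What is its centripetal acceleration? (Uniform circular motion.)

a_c = v²/r = 54.33²/6.46 = 2951.7489/6.46 = 456.93 m/s²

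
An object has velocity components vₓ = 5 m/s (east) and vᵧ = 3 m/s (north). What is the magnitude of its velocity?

|v| = √(vₓ² + vᵧ²) = √(5² + 3²) = √(34) = 5.83 m/s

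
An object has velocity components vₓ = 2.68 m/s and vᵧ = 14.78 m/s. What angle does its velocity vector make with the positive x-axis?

θ = arctan(vᵧ/vₓ) = arctan(14.78/2.68) = 79.72°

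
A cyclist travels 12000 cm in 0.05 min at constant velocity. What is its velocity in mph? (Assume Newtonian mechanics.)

d = 12000 cm × 0.01 = 120.0 m
t = 0.05 min × 60.0 = 3.0 s
v = d / t = 120.0 / 3.0 = 40.0 m/s
v = 40.0 m/s / 0.44704 = 89.48 mph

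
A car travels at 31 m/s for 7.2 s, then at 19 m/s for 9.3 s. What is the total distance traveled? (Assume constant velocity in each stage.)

d₁ = v₁t₁ = 31 × 7.2 = 223.2 m
d₂ = v₂t₂ = 19 × 9.3 = 176.7 m
d_total = 223.2 + 176.7 = 399.9 m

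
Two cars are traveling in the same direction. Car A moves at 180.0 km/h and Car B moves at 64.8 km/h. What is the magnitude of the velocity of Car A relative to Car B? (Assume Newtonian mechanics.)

v_rel = |v_A - v_B| = |180.0 - 64.8| = 115.2 km/h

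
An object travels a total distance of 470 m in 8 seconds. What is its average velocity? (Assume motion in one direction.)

v_avg = Δd / Δt = 470 / 8 = 58.75 m/s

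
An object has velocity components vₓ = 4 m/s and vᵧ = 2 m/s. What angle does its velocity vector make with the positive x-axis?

θ = arctan(vᵧ/vₓ) = arctan(2/4) = 26.57°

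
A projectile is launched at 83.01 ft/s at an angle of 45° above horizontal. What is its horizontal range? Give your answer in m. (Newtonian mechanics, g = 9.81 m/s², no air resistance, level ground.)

v₀ = 83.01 ft/s × 0.3048 = 25.3014 m/s
R = v₀² × sin(2θ) / g = 25.3014² × sin(2 × 45°) / 9.81 = 640.161 × 1.0 / 9.81 = 65.26 m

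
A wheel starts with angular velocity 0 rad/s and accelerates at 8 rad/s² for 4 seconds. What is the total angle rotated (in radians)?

θ = ω₀t + ½αt² = 0×4 + ½×8×4² = 64.0 rad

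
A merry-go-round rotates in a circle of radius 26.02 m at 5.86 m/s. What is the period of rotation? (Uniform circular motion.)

T = 2πr/v = 2π×26.02/5.86 = 27.9 s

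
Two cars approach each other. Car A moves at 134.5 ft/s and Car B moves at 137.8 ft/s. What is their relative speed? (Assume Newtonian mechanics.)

v_rel = v_A + v_B = 134.5 + 137.8 = 272.3 ft/s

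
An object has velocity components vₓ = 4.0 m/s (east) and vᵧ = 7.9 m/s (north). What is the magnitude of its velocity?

|v| = √(vₓ² + vᵧ²) = √(4.0² + 7.9²) = √(78.41) = 8.85 m/s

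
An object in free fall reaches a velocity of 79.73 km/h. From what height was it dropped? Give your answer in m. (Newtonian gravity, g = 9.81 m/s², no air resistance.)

v = 79.73 km/h × 0.2777777777777778 = 22.1472 m/s
h = v² / (2g) = 22.1472² / (2 × 9.81) = 25.0 m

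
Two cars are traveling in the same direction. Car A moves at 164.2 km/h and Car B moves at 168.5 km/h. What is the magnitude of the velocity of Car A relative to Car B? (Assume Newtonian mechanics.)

v_rel = |v_A - v_B| = |164.2 - 168.5| = 4.3 km/h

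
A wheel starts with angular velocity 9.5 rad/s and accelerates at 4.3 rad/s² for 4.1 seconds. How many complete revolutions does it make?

θ = ω₀t + ½αt² = 9.5×4.1 + ½×4.3×4.1² = 75.0915 rad
Total revolutions = θ/(2π) = 75.0915/(2π) = 11.95
Complete revolutions = ⌊11.95⌋ = 11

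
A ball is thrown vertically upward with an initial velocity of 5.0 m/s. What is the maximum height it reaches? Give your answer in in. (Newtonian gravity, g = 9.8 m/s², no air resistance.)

h_max = v₀² / (2g) = 5.0² / (2 × 9.8) = 25.0 / 19.6 = 1.27551 m
h_max = 1.27551 m / 0.0254 = 50.22 in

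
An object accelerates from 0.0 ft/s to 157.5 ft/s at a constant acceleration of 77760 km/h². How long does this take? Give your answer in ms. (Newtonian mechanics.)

v₀ = 0.0 ft/s × 0.3048 = 0.0 m/s
v = 157.5 ft/s × 0.3048 = 48.006 m/s
a = 77760 km/h² × 7.716049382716049e-05 = 6.0 m/s²
t = (v - v₀) / a = (48.006 - 0.0) / 6.0 = 8.001 s
t = 8.001 s / 0.001 = 8001 ms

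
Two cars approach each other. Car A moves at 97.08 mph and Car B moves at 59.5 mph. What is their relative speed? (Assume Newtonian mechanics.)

v_rel = v_A + v_B = 97.08 + 59.5 = 156.58 mph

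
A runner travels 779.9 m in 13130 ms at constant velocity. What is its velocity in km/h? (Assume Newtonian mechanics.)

t = 13130 ms × 0.001 = 13.13 s
v = d / t = 779.9 / 13.13 = 59.3983 m/s
v = 59.3983 m/s / 0.2777777777777778 = 213.8 km/h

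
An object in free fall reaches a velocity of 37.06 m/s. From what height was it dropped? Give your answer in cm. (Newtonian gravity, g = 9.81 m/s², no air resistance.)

h = v² / (2g) = 37.06² / (2 × 9.81) = 70.0022 m
h = 70.0022 m / 0.01 = 7000 cm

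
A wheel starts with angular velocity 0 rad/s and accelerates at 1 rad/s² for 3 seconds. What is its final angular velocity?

ω = ω₀ + αt = 0 + 1 × 3 = 3 rad/s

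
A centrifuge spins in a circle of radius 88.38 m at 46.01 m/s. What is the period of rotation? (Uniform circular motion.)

T = 2πr/v = 2π×88.38/46.01 = 12.07 s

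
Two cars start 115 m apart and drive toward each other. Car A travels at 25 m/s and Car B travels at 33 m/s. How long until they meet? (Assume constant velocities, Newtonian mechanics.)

Combined speed: v_combined = 25 + 33 = 58 m/s
Time to meet: t = d/v_combined = 115/58 = 1.98 s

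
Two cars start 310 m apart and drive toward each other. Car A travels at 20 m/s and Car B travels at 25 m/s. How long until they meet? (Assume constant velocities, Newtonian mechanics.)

Combined speed: v_combined = 20 + 25 = 45 m/s
Time to meet: t = d/v_combined = 310/45 = 6.89 s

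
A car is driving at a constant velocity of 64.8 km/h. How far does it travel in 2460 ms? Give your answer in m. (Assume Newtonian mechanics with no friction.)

v = 64.8 km/h × 0.2777777777777778 = 18.0 m/s
t = 2460 ms × 0.001 = 2.46 s
d = v × t = 18.0 × 2.46 = 44.28 m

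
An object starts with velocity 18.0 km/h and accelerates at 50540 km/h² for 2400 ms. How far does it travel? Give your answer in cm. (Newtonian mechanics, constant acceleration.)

v₀ = 18.0 km/h × 0.2777777777777778 = 5.0 m/s
a = 50540 km/h² × 7.716049382716049e-05 = 3.89969 m/s²
t = 2400 ms × 0.001 = 2.4 s
d = v₀ × t + ½ × a × t² = 5.0 × 2.4 + 0.5 × 3.89969 × 2.4² = 23.2311 m
d = 23.2311 m / 0.01 = 2323 cm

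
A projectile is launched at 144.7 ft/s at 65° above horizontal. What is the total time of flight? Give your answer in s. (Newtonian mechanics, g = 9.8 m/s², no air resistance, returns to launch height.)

v₀ = 144.7 ft/s × 0.3048 = 44.1046 m/s
T = 2 × v₀ × sin(θ) / g = 2 × 44.1046 × sin(65°) / 9.8 = 2 × 44.1046 × 0.906308 / 9.8 = 8.158 s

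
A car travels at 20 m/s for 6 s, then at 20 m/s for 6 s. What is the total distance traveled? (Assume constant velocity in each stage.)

d₁ = v₁t₁ = 20 × 6 = 120 m
d₂ = v₂t₂ = 20 × 6 = 120 m
d_total = 120 + 120 = 240 m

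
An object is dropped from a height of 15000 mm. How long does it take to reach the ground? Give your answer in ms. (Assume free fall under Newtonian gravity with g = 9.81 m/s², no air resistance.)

h = 15000 mm × 0.001 = 15.0 m
t = √(2h/g) = √(2 × 15.0 / 9.81) = 1.74874 s
t = 1.74874 s / 0.001 = 1749 ms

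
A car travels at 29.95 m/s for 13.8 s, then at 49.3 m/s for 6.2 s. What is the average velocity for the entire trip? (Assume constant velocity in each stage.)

d₁ = v₁t₁ = 29.95 × 13.8 = 413.31 m
d₂ = v₂t₂ = 49.3 × 6.2 = 305.66 m
d_total = 718.97 m, t_total = 20.0 s
v_avg = d_total/t_total = 718.97/20.0 = 35.95 m/s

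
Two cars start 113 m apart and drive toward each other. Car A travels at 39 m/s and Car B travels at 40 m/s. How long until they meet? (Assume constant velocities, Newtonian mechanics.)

Combined speed: v_combined = 39 + 40 = 79 m/s
Time to meet: t = d/v_combined = 113/79 = 1.43 s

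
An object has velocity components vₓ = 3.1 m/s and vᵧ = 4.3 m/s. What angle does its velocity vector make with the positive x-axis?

θ = arctan(vᵧ/vₓ) = arctan(4.3/3.1) = 54.21°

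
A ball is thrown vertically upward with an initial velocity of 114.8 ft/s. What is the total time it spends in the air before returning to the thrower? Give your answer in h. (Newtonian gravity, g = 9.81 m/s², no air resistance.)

v₀ = 114.8 ft/s × 0.3048 = 34.991 m/s
t_total = 2 × v₀ / g = 2 × 34.991 / 9.81 = 7.13374 s
t_total = 7.13374 s / 3600.0 = 0.001982 h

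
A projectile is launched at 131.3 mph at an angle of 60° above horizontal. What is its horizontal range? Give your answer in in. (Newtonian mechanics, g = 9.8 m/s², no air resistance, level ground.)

v₀ = 131.3 mph × 0.44704 = 58.6964 m/s
R = v₀² × sin(2θ) / g = 58.6964² × sin(2 × 60°) / 9.8 = 3445.27 × 0.866025 / 9.8 = 304.458 m
R = 304.458 m / 0.0254 = 11990 in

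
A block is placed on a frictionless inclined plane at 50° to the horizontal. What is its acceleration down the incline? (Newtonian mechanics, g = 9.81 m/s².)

a = g sin(θ) = 9.81 × sin(50°) = 9.81 × 0.766 = 7.51 m/s²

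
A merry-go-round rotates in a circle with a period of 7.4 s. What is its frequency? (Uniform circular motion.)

f = 1/T = 1/7.4 = 0.1351 Hz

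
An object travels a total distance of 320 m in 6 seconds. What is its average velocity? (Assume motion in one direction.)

v_avg = Δd / Δt = 320 / 6 = 53.33 m/s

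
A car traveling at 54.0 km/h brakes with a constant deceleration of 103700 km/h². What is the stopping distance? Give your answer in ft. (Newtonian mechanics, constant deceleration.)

v₀ = 54.0 km/h × 0.2777777777777778 = 15.0 m/s
a = 103700 km/h² × 7.716049382716049e-05 = 8.00154 m/s²
d = v₀² / (2a) = 15.0² / (2 × 8.00154) = 225.0 / 16.0031 = 14.0598 m
d = 14.0598 m / 0.3048 = 46.13 ft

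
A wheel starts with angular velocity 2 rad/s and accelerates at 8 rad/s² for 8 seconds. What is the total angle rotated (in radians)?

θ = ω₀t + ½αt² = 2×8 + ½×8×8² = 272.0 rad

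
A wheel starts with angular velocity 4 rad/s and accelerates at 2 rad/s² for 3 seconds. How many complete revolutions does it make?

θ = ω₀t + ½αt² = 4×3 + ½×2×3² = 21.0 rad
Total revolutions = θ/(2π) = 21.0/(2π) = 3.34
Complete revolutions = ⌊3.34⌋ = 3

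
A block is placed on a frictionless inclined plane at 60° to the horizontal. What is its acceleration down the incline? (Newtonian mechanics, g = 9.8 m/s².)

a = g sin(θ) = 9.8 × sin(60°) = 9.8 × 0.866 = 8.49 m/s²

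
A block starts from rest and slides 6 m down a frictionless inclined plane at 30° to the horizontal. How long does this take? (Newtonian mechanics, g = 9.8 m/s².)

a = g sin(θ) = 9.8 × sin(30°) = 4.9 m/s²
t = √(2d/a) = √(2 × 6 / 4.9) = 1.56 s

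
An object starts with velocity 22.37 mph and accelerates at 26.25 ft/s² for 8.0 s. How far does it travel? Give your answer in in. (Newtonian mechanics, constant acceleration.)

v₀ = 22.37 mph × 0.44704 = 10.0003 m/s
a = 26.25 ft/s² × 0.3048 = 8.001 m/s²
d = v₀ × t + ½ × a × t² = 10.0003 × 8.0 + 0.5 × 8.001 × 8.0² = 336.034 m
d = 336.034 m / 0.0254 = 13230 in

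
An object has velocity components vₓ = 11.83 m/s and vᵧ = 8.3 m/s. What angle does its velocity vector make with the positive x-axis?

θ = arctan(vᵧ/vₓ) = arctan(8.3/11.83) = 35.05°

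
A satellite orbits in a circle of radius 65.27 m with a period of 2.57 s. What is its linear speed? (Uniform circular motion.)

v = 2πr/T = 2π×65.27/2.57 = 159.57 m/s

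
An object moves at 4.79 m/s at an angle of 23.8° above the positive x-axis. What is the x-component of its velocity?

vₓ = v cos(θ) = 4.79 × cos(23.8°) = 4.38 m/s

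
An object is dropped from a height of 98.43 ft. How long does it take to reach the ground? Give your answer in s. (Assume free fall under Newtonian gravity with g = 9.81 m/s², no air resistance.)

h = 98.43 ft × 0.3048 = 30.0015 m
t = √(2h/g) = √(2 × 30.0015 / 9.81) = 2.473 s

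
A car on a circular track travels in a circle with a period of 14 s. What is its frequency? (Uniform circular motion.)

f = 1/T = 1/14 = 0.0714 Hz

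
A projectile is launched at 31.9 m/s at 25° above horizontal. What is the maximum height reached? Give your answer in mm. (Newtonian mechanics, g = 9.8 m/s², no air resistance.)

H = v₀² × sin²(θ) / (2g) = 31.9² × sin(25°)² / (2 × 9.8) = 1017.61 × 0.178606 / 19.6 = 9.27302 m
H = 9.27302 m / 0.001 = 9273 mm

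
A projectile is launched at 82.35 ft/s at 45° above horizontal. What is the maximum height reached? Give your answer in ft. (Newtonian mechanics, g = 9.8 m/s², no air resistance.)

v₀ = 82.35 ft/s × 0.3048 = 25.1003 m/s
H = v₀² × sin²(θ) / (2g) = 25.1003² × sin(45°)² / (2 × 9.8) = 630.025 × 0.5 / 19.6 = 16.0721 m
H = 16.0721 m / 0.3048 = 52.73 ft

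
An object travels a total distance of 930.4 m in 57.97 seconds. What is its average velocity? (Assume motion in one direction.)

v_avg = Δd / Δt = 930.4 / 57.97 = 16.05 m/s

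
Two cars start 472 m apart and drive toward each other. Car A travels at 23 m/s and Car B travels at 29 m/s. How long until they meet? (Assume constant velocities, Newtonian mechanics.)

Combined speed: v_combined = 23 + 29 = 52 m/s
Time to meet: t = d/v_combined = 472/52 = 9.08 s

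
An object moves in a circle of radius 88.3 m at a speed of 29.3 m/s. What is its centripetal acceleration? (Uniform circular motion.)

a_c = v²/r = 29.3²/88.3 = 858.49/88.3 = 9.72 m/s²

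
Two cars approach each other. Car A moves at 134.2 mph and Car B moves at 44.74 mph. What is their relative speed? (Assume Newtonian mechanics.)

v_rel = v_A + v_B = 134.2 + 44.74 = 178.94 mph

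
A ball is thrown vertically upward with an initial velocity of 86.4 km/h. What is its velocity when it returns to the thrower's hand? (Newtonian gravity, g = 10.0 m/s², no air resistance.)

By conservation of energy (no air resistance), the ball returns to the throw height with the same speed as launch, but directed downward.
|v_ground| = v₀ = 86.4 km/h
v_ground = 86.4 km/h (downward)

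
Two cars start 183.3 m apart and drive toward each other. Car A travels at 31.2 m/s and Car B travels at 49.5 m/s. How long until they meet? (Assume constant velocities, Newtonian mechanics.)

Combined speed: v_combined = 31.2 + 49.5 = 80.7 m/s
Time to meet: t = d/v_combined = 183.3/80.7 = 2.27 s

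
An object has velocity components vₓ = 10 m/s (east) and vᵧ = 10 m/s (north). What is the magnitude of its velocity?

|v| = √(vₓ² + vᵧ²) = √(10² + 10²) = √(200) = 14.14 m/s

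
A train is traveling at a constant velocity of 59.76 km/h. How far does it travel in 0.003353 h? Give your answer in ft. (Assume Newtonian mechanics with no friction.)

v = 59.76 km/h × 0.2777777777777778 = 16.6 m/s
t = 0.003353 h × 3600.0 = 12.0708 s
d = v × t = 16.6 × 12.0708 = 200.375 m
d = 200.375 m / 0.3048 = 657.4 ft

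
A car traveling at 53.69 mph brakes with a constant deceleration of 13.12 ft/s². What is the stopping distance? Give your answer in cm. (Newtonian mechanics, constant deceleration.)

v₀ = 53.69 mph × 0.44704 = 24.0016 m/s
a = 13.12 ft/s² × 0.3048 = 3.99898 m/s²
d = v₀² / (2a) = 24.0016² / (2 × 3.99898) = 576.077 / 7.99796 = 72.028 m
d = 72.028 m / 0.01 = 7203 cm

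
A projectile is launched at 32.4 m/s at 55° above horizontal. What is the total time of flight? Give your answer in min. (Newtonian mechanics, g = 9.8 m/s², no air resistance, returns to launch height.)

T = 2 × v₀ × sin(θ) / g = 2 × 32.4 × sin(55°) / 9.8 = 2 × 32.4 × 0.819152 / 9.8 = 5.41643 s
T = 5.41643 s / 60.0 = 0.09027 min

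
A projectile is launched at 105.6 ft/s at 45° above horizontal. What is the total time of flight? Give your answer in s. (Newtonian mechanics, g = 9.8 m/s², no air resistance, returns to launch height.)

v₀ = 105.6 ft/s × 0.3048 = 32.1869 m/s
T = 2 × v₀ × sin(θ) / g = 2 × 32.1869 × sin(45°) / 9.8 = 2 × 32.1869 × 0.707107 / 9.8 = 4.645 s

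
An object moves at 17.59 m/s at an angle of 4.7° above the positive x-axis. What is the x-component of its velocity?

vₓ = v cos(θ) = 17.59 × cos(4.7°) = 17.53 m/s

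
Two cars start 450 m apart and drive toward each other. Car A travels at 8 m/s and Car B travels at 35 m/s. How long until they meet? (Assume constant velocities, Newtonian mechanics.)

Combined speed: v_combined = 8 + 35 = 43 m/s
Time to meet: t = d/v_combined = 450/43 = 10.47 s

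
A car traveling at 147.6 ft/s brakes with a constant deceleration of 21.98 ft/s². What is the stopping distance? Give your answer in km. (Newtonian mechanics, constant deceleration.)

v₀ = 147.6 ft/s × 0.3048 = 44.9885 m/s
a = 21.98 ft/s² × 0.3048 = 6.6995 m/s²
d = v₀² / (2a) = 44.9885² / (2 × 6.6995) = 2023.97 / 13.399 = 151.054 m
d = 151.054 m / 1000.0 = 0.1511 km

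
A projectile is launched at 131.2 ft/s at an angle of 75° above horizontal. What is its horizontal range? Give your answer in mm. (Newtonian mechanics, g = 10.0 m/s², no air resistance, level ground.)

v₀ = 131.2 ft/s × 0.3048 = 39.9898 m/s
R = v₀² × sin(2θ) / g = 39.9898² × sin(2 × 75°) / 10.0 = 1599.18 × 0.5 / 10.0 = 79.959 m
R = 79.959 m / 0.001 = 79960 mm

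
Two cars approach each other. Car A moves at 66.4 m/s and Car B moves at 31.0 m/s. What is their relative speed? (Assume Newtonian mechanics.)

v_rel = v_A + v_B = 66.4 + 31.0 = 97.4 m/s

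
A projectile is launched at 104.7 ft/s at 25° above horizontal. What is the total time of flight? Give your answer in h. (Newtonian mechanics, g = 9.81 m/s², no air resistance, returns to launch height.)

v₀ = 104.7 ft/s × 0.3048 = 31.9126 m/s
T = 2 × v₀ × sin(θ) / g = 2 × 31.9126 × sin(25°) / 9.81 = 2 × 31.9126 × 0.422618 / 9.81 = 2.74961 s
T = 2.74961 s / 3600.0 = 0.0007638 h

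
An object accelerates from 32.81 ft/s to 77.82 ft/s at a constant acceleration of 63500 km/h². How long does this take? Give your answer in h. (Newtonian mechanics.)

v₀ = 32.81 ft/s × 0.3048 = 10.0005 m/s
v = 77.82 ft/s × 0.3048 = 23.7195 m/s
a = 63500 km/h² × 7.716049382716049e-05 = 4.89969 m/s²
t = (v - v₀) / a = (23.7195 - 10.0005) / 4.89969 = 2.79997 s
t = 2.79997 s / 3600.0 = 0.0007778 h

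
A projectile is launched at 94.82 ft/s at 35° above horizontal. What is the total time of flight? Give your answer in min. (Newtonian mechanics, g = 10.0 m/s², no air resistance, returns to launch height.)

v₀ = 94.82 ft/s × 0.3048 = 28.9011 m/s
T = 2 × v₀ × sin(θ) / g = 2 × 28.9011 × sin(35°) / 10.0 = 2 × 28.9011 × 0.573576 / 10.0 = 3.3154 s
T = 3.3154 s / 60.0 = 0.05526 min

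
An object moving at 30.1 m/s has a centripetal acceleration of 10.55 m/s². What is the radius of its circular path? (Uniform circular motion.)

r = v²/a_c = 30.1²/10.55 = 85.88 m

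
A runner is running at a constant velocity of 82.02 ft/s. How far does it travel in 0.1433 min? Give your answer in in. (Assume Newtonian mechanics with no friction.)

v = 82.02 ft/s × 0.3048 = 24.9997 m/s
t = 0.1433 min × 60.0 = 8.598 s
d = v × t = 24.9997 × 8.598 = 214.947 m
d = 214.947 m / 0.0254 = 8462 in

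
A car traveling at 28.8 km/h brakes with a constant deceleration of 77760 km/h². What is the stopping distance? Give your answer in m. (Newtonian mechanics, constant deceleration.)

v₀ = 28.8 km/h × 0.2777777777777778 = 8.0 m/s
a = 77760 km/h² × 7.716049382716049e-05 = 6.0 m/s²
d = v₀² / (2a) = 8.0² / (2 × 6.0) = 64.0 / 12.0 = 5.333 m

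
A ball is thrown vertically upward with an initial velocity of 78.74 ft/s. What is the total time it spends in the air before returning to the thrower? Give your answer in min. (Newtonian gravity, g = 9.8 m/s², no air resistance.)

v₀ = 78.74 ft/s × 0.3048 = 24.0 m/s
t_total = 2 × v₀ / g = 2 × 24.0 / 9.8 = 4.89796 s
t_total = 4.89796 s / 60.0 = 0.08163 min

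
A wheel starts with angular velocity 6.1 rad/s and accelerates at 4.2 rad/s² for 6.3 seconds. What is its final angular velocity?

ω = ω₀ + αt = 6.1 + 4.2 × 6.3 = 32.56 rad/s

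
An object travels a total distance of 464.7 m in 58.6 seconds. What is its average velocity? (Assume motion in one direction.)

v_avg = Δd / Δt = 464.7 / 58.6 = 7.93 m/s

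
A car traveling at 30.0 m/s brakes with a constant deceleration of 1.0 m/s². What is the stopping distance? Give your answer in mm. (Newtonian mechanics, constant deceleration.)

d = v₀² / (2a) = 30.0² / (2 × 1.0) = 900.0 / 2.0 = 450.0 m
d = 450.0 m / 0.001 = 450000 mm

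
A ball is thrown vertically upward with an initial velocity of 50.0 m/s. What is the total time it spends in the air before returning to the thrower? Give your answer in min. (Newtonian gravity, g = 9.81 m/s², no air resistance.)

t_total = 2 × v₀ / g = 2 × 50.0 / 9.81 = 10.1937 s
t_total = 10.1937 s / 60.0 = 0.1699 min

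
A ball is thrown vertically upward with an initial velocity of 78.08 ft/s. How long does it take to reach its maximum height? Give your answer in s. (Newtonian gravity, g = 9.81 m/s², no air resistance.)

v₀ = 78.08 ft/s × 0.3048 = 23.7988 m/s
t_up = v₀ / g = 23.7988 / 9.81 = 2.426 s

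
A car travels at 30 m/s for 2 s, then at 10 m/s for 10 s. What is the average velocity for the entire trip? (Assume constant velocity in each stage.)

d₁ = v₁t₁ = 30 × 2 = 60 m
d₂ = v₂t₂ = 10 × 10 = 100 m
d_total = 160 m, t_total = 12 s
v_avg = d_total/t_total = 160/12 = 13.33 m/s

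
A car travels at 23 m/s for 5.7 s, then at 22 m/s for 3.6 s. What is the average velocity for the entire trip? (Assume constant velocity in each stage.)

d₁ = v₁t₁ = 23 × 5.7 = 131.1 m
d₂ = v₂t₂ = 22 × 3.6 = 79.2 m
d_total = 210.3 m, t_total = 9.3 s
v_avg = d_total/t_total = 210.3/9.3 = 22.61 m/s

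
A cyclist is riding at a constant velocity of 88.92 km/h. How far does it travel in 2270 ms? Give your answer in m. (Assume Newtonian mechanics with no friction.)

v = 88.92 km/h × 0.2777777777777778 = 24.7 m/s
t = 2270 ms × 0.001 = 2.27 s
d = v × t = 24.7 × 2.27 = 56.07 m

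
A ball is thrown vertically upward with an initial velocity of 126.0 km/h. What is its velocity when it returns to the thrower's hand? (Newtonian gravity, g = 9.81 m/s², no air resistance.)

By conservation of energy (no air resistance), the ball returns to the throw height with the same speed as launch, but directed downward.
|v_ground| = v₀ = 126.0 km/h
v_ground = 126.0 km/h (downward)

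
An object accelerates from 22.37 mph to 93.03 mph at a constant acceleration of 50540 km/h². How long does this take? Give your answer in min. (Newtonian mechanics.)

v₀ = 22.37 mph × 0.44704 = 10.0003 m/s
v = 93.03 mph × 0.44704 = 41.5881 m/s
a = 50540 km/h² × 7.716049382716049e-05 = 3.89969 m/s²
t = (v - v₀) / a = (41.5881 - 10.0003) / 3.89969 = 8.10008 s
t = 8.10008 s / 60.0 = 0.135 min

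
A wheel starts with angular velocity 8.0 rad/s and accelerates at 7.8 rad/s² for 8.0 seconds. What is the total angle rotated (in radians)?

θ = ω₀t + ½αt² = 8.0×8.0 + ½×7.8×8.0² = 313.6 rad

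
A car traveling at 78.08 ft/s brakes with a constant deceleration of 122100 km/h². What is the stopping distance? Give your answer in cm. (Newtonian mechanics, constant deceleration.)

v₀ = 78.08 ft/s × 0.3048 = 23.7988 m/s
a = 122100 km/h² × 7.716049382716049e-05 = 9.4213 m/s²
d = v₀² / (2a) = 23.7988² / (2 × 9.4213) = 566.383 / 18.8426 = 30.0586 m
d = 30.0586 m / 0.01 = 3006 cm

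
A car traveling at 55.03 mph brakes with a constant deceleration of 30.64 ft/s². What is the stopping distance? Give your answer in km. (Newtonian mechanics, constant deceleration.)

v₀ = 55.03 mph × 0.44704 = 24.6006 m/s
a = 30.64 ft/s² × 0.3048 = 9.33907 m/s²
d = v₀² / (2a) = 24.6006² / (2 × 9.33907) = 605.19 / 18.6781 = 32.401 m
d = 32.401 m / 1000.0 = 0.0324 km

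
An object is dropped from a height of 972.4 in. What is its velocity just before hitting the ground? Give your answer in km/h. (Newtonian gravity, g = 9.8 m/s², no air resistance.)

h = 972.4 in × 0.0254 = 24.699 m
v = √(2gh) = √(2 × 9.8 × 24.699) = 22.0023 m/s
v = 22.0023 m/s / 0.2777777777777778 = 79.21 km/h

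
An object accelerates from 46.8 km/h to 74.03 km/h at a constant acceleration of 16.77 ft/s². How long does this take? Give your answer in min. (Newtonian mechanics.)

v₀ = 46.8 km/h × 0.2777777777777778 = 13.0 m/s
v = 74.03 km/h × 0.2777777777777778 = 20.5639 m/s
a = 16.77 ft/s² × 0.3048 = 5.1115 m/s²
t = (v - v₀) / a = (20.5639 - 13.0) / 5.1115 = 1.47978 s
t = 1.47978 s / 60.0 = 0.02466 min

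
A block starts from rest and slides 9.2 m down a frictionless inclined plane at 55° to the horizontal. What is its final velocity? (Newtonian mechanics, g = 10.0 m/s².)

a = g sin(θ) = 10.0 × sin(55°) = 8.1915 m/s²
v = √(2ad) = √(2 × 8.1915 × 9.2) = 12.28 m/s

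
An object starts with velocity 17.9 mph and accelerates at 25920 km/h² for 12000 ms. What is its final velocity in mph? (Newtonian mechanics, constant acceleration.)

v₀ = 17.9 mph × 0.44704 = 8.00202 m/s
a = 25920 km/h² × 7.716049382716049e-05 = 2.0 m/s²
t = 12000 ms × 0.001 = 12.0 s
v = v₀ + a × t = 8.00202 + 2.0 × 12.0 = 32.002 m/s
v = 32.002 m/s / 0.44704 = 71.59 mph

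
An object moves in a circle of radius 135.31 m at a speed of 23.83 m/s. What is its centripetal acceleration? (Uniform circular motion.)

a_c = v²/r = 23.83²/135.31 = 567.8689/135.31 = 4.2 m/s²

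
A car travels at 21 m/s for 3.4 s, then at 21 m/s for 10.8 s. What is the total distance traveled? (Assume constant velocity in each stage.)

d₁ = v₁t₁ = 21 × 3.4 = 71.4 m
d₂ = v₂t₂ = 21 × 10.8 = 226.8 m
d_total = 71.4 + 226.8 = 298.2 m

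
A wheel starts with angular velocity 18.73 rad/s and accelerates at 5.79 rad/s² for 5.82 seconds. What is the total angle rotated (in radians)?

θ = ω₀t + ½αt² = 18.73×5.82 + ½×5.79×5.82² = 207.07 rad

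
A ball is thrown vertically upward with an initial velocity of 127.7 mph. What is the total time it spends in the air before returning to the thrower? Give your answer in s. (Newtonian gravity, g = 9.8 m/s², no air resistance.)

v₀ = 127.7 mph × 0.44704 = 57.087 m/s
t_total = 2 × v₀ / g = 2 × 57.087 / 9.8 = 11.65 s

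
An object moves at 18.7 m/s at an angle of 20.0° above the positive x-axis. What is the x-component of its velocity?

vₓ = v cos(θ) = 18.7 × cos(20.0°) = 17.57 m/s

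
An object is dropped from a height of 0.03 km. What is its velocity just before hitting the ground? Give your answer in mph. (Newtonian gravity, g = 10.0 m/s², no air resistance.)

h = 0.03 km × 1000.0 = 30.0 m
v = √(2gh) = √(2 × 10.0 × 30.0) = 24.4949 m/s
v = 24.4949 m/s / 0.44704 = 54.79 mph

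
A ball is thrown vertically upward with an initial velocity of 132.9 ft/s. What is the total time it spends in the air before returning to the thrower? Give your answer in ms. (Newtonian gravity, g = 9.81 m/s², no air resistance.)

v₀ = 132.9 ft/s × 0.3048 = 40.5079 m/s
t_total = 2 × v₀ / g = 2 × 40.5079 / 9.81 = 8.25849 s
t_total = 8.25849 s / 0.001 = 8258 ms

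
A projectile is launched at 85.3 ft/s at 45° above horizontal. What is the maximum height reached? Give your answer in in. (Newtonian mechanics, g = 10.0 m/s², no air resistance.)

v₀ = 85.3 ft/s × 0.3048 = 25.9994 m/s
H = v₀² × sin²(θ) / (2g) = 25.9994² × sin(45°)² / (2 × 10.0) = 675.969 × 0.5 / 20.0 = 16.8992 m
H = 16.8992 m / 0.0254 = 665.3 in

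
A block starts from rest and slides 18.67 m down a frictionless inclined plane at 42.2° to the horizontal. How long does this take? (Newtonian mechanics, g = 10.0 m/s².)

a = g sin(θ) = 10.0 × sin(42.2°) = 6.7172 m/s²
t = √(2d/a) = √(2 × 18.67 / 6.7172) = 2.36 s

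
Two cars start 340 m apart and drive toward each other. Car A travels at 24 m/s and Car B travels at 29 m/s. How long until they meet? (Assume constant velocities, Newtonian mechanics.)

Combined speed: v_combined = 24 + 29 = 53 m/s
Time to meet: t = d/v_combined = 340/53 = 6.42 s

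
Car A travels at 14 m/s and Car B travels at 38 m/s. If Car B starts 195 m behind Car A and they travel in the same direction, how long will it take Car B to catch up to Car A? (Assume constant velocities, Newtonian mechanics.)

Relative speed: v_rel = 38 - 14 = 24 m/s
Time to catch: t = d₀/v_rel = 195/24 = 8.12 s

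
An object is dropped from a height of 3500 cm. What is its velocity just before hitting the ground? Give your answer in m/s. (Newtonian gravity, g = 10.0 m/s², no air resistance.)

h = 3500 cm × 0.01 = 35.0 m
v = √(2gh) = √(2 × 10.0 × 35.0) = 26.46 m/s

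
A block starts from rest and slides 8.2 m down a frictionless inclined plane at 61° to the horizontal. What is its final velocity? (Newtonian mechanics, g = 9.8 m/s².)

a = g sin(θ) = 9.8 × sin(61°) = 8.5713 m/s²
v = √(2ad) = √(2 × 8.5713 × 8.2) = 11.86 m/s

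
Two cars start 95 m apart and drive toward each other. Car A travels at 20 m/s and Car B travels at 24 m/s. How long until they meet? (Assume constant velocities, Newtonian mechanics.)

Combined speed: v_combined = 20 + 24 = 44 m/s
Time to meet: t = d/v_combined = 95/44 = 2.16 s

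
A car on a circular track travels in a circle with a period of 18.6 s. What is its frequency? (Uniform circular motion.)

f = 1/T = 1/18.6 = 0.0538 Hz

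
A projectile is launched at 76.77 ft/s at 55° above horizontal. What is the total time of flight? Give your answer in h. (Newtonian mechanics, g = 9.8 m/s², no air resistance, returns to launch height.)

v₀ = 76.77 ft/s × 0.3048 = 23.3995 m/s
T = 2 × v₀ × sin(θ) / g = 2 × 23.3995 × sin(55°) / 9.8 = 2 × 23.3995 × 0.819152 / 9.8 = 3.91179 s
T = 3.91179 s / 3600.0 = 0.001087 h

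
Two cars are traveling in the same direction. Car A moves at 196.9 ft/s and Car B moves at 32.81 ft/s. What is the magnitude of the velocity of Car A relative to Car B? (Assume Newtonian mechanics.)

v_rel = |v_A - v_B| = |196.9 - 32.81| = 164.09 ft/s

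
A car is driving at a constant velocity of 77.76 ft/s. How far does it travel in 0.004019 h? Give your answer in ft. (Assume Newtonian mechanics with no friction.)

v = 77.76 ft/s × 0.3048 = 23.7012 m/s
t = 0.004019 h × 3600.0 = 14.4684 s
d = v × t = 23.7012 × 14.4684 = 342.918 m
d = 342.918 m / 0.3048 = 1125 ft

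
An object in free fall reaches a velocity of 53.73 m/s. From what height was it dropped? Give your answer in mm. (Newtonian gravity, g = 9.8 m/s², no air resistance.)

h = v² / (2g) = 53.73² / (2 × 9.8) = 147.291 m
h = 147.291 m / 0.001 = 147300 mm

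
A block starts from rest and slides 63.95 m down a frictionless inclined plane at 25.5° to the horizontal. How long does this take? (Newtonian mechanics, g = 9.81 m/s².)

a = g sin(θ) = 9.81 × sin(25.5°) = 4.2233 m/s²
t = √(2d/a) = √(2 × 63.95 / 4.2233) = 5.5 s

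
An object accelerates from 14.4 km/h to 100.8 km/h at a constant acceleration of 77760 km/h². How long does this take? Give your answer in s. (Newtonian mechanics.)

v₀ = 14.4 km/h × 0.2777777777777778 = 4.0 m/s
v = 100.8 km/h × 0.2777777777777778 = 28.0 m/s
a = 77760 km/h² × 7.716049382716049e-05 = 6.0 m/s²
t = (v - v₀) / a = (28.0 - 4.0) / 6.0 = 4.0 s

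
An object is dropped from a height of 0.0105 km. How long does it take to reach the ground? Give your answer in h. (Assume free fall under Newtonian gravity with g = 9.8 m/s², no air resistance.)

h = 0.0105 km × 1000.0 = 10.5 m
t = √(2h/g) = √(2 × 10.5 / 9.8) = 1.46385 s
t = 1.46385 s / 3600.0 = 0.0004066 h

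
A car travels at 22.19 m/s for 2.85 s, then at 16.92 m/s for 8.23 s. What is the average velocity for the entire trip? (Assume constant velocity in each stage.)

d₁ = v₁t₁ = 22.19 × 2.85 = 63.2415 m
d₂ = v₂t₂ = 16.92 × 8.23 = 139.2516 m
d_total = 202.4931 m, t_total = 11.08 s
v_avg = d_total/t_total = 202.4931/11.08 = 18.28 m/s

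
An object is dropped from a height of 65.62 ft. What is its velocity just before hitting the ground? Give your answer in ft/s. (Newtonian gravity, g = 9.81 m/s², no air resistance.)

h = 65.62 ft × 0.3048 = 20.001 m
v = √(2gh) = √(2 × 9.81 × 20.001) = 19.8096 m/s
v = 19.8096 m/s / 0.3048 = 64.99 ft/s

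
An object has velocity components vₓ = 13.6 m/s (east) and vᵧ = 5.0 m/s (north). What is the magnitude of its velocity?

|v| = √(vₓ² + vᵧ²) = √(13.6² + 5.0²) = √(209.96) = 14.49 m/s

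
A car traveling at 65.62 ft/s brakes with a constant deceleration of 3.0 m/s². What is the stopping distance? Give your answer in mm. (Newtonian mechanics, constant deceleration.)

v₀ = 65.62 ft/s × 0.3048 = 20.001 m/s
d = v₀² / (2a) = 20.001² / (2 × 3.0) = 400.04 / 6.0 = 66.6733 m
d = 66.6733 m / 0.001 = 66670 mm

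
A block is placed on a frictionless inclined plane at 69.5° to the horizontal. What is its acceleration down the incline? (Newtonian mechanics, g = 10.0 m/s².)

a = g sin(θ) = 10.0 × sin(69.5°) = 10.0 × 0.9367 = 9.37 m/s²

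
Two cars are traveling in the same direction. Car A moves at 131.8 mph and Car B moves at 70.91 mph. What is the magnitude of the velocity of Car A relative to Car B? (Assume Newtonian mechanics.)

v_rel = |v_A - v_B| = |131.8 - 70.91| = 60.89 mph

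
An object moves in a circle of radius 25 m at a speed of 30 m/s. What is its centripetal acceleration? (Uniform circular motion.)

a_c = v²/r = 30²/25 = 900/25 = 36.0 m/s²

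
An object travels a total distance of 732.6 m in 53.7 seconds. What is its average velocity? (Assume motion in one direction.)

v_avg = Δd / Δt = 732.6 / 53.7 = 13.64 m/s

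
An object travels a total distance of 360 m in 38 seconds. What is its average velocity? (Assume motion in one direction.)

v_avg = Δd / Δt = 360 / 38 = 9.47 m/s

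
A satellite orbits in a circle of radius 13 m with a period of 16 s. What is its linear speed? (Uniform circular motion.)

v = 2πr/T = 2π×13/16 = 5.11 m/s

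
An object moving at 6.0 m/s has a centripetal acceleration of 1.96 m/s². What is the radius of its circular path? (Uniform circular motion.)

r = v²/a_c = 6.0²/1.96 = 18.37 m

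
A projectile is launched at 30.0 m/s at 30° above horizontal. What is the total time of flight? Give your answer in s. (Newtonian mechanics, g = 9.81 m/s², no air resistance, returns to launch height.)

T = 2 × v₀ × sin(θ) / g = 2 × 30.0 × sin(30°) / 9.81 = 2 × 30.0 × 0.5 / 9.81 = 3.058 s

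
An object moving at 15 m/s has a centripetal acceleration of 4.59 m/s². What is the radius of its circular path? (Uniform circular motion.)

r = v²/a_c = 15²/4.59 = 49.02 m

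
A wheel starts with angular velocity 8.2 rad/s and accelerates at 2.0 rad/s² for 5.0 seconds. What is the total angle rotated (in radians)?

θ = ω₀t + ½αt² = 8.2×5.0 + ½×2.0×5.0² = 66.0 rad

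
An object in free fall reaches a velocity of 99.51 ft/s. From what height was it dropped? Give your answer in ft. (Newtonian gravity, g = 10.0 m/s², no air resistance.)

v = 99.51 ft/s × 0.3048 = 30.3306 m/s
h = v² / (2g) = 30.3306² / (2 × 10.0) = 45.9973 m
h = 45.9973 m / 0.3048 = 150.9 ft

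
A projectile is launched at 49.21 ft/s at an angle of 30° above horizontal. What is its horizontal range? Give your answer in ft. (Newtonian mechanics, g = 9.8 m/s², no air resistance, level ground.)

v₀ = 49.21 ft/s × 0.3048 = 14.9992 m/s
R = v₀² × sin(2θ) / g = 14.9992² × sin(2 × 30°) / 9.8 = 224.976 × 0.866025 / 9.8 = 19.8811 m
R = 19.8811 m / 0.3048 = 65.23 ft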